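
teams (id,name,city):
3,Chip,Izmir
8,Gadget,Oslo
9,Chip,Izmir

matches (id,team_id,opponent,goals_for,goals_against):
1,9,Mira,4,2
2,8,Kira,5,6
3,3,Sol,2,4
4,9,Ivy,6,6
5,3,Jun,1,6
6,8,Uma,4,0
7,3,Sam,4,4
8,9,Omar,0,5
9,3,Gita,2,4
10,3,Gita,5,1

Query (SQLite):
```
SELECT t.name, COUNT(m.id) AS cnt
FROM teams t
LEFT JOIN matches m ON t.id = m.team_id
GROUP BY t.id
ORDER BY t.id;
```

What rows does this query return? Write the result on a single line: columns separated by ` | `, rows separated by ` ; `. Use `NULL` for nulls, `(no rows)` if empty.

Chip | 5 ; Gadget | 2 ; Chip | 3

LEFT JOIN keeps every teams row; unmatched ones get NULL for matches columns.
Group by teams.id and compute COUNT(m.id). COUNT(col) of an all-NULL group is 0.
  3: ids {3, 5, 7, 9, 10} → COUNT(m.id)=5
  8: ids {2, 6} → COUNT(m.id)=2
  9: ids {1, 4, 8} → COUNT(m.id)=3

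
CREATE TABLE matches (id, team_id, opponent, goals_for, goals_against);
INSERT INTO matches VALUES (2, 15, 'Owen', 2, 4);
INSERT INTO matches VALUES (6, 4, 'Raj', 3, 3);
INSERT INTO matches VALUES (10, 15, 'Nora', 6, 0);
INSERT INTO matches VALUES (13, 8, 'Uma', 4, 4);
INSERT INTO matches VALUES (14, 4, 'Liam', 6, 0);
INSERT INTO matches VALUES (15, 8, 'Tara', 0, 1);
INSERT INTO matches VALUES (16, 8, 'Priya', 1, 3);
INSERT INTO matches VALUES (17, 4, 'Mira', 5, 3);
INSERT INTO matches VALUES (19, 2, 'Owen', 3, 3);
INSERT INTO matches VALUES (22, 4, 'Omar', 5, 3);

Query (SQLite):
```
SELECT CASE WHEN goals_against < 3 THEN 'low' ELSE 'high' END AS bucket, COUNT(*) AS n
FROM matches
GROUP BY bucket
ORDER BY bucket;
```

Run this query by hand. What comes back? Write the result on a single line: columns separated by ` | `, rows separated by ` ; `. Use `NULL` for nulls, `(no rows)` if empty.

Bucket rows by goals_against < 3 → 'low' else 'high'; count each bucket.

high | 7 ; low | 3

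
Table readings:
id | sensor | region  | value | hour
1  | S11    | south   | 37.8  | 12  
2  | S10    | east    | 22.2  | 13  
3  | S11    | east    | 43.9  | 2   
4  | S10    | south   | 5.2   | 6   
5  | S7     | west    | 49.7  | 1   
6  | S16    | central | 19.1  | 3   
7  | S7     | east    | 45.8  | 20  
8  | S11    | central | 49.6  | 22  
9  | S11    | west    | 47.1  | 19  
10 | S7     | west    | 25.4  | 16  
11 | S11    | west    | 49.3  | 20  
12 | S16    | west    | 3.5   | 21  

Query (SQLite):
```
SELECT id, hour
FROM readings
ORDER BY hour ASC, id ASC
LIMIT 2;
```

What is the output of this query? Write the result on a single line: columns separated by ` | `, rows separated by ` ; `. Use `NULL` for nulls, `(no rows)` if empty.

Sort by hour asc, tiebreak id asc: (1, id=5), (2, id=3), (3, id=6), (6, id=4), (12, id=1) …. Take first 2.

5 | 1 ; 3 | 2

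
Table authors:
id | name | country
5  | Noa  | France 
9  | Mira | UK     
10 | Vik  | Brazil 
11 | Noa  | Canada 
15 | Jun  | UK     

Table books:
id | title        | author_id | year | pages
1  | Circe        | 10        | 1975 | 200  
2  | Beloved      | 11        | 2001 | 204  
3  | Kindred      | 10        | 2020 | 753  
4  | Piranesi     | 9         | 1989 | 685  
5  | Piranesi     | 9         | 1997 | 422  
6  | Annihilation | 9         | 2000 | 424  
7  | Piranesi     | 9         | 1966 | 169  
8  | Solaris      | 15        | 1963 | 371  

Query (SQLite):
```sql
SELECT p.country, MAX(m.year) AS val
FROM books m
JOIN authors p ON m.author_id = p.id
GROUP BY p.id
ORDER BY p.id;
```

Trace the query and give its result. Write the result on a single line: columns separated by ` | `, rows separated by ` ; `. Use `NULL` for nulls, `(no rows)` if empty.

Join each books row to its authors via author_id.
Group joined rows by authors.id; compute MAX(m.year) per group.
  9: ids {4, 5, 6, 7} → MAX(m.year)=2000
  10: ids {1, 3} → MAX(m.year)=2020
  11: ids {2} → MAX(m.year)=2001
  15: ids {8} → MAX(m.year)=1963

UK | 2000 ; Brazil | 2020 ; Canada | 2001 ; UK | 1963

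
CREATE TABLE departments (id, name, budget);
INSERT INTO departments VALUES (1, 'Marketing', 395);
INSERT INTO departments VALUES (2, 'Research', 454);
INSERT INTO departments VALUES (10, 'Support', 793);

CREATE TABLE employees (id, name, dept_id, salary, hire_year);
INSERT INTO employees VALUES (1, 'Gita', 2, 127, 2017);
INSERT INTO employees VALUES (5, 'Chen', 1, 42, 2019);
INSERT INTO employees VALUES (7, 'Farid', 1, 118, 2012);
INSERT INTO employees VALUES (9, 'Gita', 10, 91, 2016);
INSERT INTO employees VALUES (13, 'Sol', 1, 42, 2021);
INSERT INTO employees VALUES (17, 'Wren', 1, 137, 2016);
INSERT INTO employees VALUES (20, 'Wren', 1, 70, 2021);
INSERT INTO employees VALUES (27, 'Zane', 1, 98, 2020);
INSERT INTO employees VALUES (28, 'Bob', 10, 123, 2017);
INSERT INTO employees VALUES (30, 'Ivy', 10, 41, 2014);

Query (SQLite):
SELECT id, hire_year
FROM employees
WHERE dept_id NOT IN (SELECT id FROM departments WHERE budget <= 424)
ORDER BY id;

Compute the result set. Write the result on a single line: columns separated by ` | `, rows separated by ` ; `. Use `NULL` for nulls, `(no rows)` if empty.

1 | 2017 ; 9 | 2016 ; 28 | 2017 ; 30 | 2014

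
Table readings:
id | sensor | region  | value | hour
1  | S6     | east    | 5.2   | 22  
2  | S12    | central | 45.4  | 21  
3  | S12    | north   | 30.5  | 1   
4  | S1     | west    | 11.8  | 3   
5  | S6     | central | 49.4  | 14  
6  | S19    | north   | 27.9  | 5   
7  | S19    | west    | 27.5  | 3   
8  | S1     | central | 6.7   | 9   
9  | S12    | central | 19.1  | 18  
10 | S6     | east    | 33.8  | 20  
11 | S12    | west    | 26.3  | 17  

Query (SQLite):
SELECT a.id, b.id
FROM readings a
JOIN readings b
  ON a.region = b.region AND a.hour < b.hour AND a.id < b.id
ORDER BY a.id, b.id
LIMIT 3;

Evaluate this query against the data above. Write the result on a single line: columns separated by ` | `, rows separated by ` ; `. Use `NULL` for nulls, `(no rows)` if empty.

Pairs (a,b) with same region, a.hour < b.hour, a.id < b.id.
region groups: central:{2,5,8,9} east:{1,10} north:{3,6} west:{4,7,11}
Ordered by (a.id, b.id); first 3.

3 | 6 ; 4 | 11 ; 5 | 9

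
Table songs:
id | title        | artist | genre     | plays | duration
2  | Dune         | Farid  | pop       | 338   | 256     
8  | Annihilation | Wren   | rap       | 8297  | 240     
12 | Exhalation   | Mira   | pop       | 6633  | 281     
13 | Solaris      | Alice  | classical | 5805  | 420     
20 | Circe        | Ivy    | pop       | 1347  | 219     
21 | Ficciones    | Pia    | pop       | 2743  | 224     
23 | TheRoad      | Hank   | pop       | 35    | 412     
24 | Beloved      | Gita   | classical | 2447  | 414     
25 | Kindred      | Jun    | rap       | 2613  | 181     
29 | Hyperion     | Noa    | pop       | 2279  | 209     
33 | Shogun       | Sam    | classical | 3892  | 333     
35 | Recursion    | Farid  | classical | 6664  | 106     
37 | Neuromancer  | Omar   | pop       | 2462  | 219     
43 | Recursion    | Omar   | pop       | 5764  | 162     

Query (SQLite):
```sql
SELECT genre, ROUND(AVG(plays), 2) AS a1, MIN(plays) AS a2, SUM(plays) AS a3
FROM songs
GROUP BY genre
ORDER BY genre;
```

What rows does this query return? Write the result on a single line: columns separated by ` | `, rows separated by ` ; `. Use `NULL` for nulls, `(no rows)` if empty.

Group songs by genre.
Per group compute: ROUND(AVG(plays), 2), MIN(plays), SUM(plays).
  classical: ids {13, 24, 33, 35} → ROUND(AVG(plays), 2)=4702, MIN(plays)=2447, SUM(plays)=18808
  pop: ids {2, 12, 20, 21, 23, 29, 37, 43} → ROUND(AVG(plays), 2)=2700.13, MIN(plays)=35, SUM(plays)=21601
  rap: ids {8, 25} → ROUND(AVG(plays), 2)=5455, MIN(plays)=2613, SUM(plays)=10910

classical | 4702 | 2447 | 18808 ; pop | 2700.13 | 35 | 21601 ; rap | 5455 | 2613 | 10910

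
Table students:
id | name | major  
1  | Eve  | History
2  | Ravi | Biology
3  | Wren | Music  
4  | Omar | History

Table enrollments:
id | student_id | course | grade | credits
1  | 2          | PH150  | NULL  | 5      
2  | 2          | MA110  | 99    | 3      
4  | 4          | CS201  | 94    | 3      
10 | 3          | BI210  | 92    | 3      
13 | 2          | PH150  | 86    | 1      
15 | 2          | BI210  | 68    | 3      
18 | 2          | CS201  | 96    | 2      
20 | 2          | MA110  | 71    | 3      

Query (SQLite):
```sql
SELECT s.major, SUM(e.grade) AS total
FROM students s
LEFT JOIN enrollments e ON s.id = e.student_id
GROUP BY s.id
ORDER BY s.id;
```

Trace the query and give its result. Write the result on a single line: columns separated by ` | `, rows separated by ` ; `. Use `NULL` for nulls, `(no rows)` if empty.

LEFT JOIN keeps every students row; unmatched ones get NULL for enrollments columns.
Group by students.id and compute SUM(e.grade). SUM over an all-NULL group is NULL.
  1: ids {—} → SUM(e.grade)=NULL
  2: ids {1, 2, 13, 15, 18, 20} → SUM(e.grade)=420
  3: ids {10} → SUM(e.grade)=92
  4: ids {4} → SUM(e.grade)=94

History | NULL ; Biology | 420 ; Music | 92 ; History | 94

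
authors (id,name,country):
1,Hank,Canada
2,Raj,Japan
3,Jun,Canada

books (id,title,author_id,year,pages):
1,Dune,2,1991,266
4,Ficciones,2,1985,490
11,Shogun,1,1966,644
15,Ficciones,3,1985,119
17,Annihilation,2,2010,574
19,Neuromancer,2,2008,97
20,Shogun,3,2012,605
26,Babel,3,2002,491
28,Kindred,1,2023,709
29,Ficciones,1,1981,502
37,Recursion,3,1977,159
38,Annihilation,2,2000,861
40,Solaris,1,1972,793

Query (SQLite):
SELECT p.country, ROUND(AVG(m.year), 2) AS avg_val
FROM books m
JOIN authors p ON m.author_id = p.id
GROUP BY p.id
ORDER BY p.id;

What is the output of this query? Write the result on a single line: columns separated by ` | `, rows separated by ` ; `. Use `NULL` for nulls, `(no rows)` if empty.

Canada | 1985.5 ; Japan | 1998.8 ; Canada | 1994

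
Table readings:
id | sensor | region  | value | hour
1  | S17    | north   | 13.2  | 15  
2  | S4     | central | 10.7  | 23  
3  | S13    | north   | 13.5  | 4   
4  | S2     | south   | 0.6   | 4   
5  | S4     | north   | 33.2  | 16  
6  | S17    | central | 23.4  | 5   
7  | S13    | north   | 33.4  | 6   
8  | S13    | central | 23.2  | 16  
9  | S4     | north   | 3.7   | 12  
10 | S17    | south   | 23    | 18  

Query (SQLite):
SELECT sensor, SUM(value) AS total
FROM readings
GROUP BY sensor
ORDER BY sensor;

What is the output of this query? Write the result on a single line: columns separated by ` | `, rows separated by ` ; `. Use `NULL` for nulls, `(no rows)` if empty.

S13 | 70.1 ; S17 | 59.6 ; S2 | 0.6 ; S4 | 47.6

Partition readings by sensor; compute SUM(value) within each group.
  S13: ids {3, 7, 8} → SUM(value)=70.1
  S17: ids {1, 6, 10} → SUM(value)=59.6
  S2: ids {4} → SUM(value)=0.6
  S4: ids {2, 5, 9} → SUM(value)=47.6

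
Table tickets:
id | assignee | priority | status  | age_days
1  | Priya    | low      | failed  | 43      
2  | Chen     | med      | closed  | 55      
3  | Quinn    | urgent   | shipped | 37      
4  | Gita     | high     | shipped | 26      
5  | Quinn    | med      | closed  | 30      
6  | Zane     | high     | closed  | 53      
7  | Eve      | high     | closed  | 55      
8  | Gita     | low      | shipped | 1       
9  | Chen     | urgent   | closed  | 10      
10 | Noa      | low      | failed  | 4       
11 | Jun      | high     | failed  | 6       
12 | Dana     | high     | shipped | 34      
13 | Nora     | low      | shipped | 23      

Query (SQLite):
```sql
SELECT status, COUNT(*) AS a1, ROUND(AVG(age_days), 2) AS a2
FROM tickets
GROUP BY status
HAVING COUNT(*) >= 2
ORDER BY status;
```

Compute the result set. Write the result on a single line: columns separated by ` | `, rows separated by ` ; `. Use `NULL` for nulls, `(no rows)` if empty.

closed | 5 | 40.6 ; failed | 3 | 17.67 ; shipped | 5 | 24.2

Group tickets by status.
Per group compute: COUNT(*), ROUND(AVG(age_days), 2).
HAVING: drop groups with fewer than 2 rows.
  closed: ids {2, 5, 6, 7, 9} → COUNT(*)=5, ROUND(AVG(age_days), 2)=40.6
  failed: ids {1, 10, 11} → COUNT(*)=3, ROUND(AVG(age_days), 2)=17.67
  shipped: ids {3, 4, 8, 12, 13} → COUNT(*)=5, ROUND(AVG(age_days), 2)=24.2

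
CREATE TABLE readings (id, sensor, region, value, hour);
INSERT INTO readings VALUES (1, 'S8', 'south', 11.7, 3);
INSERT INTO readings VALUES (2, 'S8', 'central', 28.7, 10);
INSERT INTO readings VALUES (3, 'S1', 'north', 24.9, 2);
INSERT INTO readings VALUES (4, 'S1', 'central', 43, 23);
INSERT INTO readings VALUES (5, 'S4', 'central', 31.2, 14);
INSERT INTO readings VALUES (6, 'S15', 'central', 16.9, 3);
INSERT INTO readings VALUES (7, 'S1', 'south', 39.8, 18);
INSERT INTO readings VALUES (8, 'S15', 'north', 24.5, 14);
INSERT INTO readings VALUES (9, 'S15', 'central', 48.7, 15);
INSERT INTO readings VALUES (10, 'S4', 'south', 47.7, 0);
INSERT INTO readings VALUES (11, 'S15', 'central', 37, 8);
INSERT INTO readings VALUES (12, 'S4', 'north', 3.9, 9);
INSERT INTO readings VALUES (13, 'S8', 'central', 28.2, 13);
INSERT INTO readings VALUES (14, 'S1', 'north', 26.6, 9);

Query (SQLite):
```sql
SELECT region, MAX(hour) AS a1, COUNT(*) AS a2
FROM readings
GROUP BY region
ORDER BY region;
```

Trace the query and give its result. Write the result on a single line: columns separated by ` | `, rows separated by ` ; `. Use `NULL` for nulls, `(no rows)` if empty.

Group readings by region.
Per group compute: MAX(hour), COUNT(*).
  central: ids {2, 4, 5, 6, 9, 11, 13} → MAX(hour)=23, COUNT(*)=7
  north: ids {3, 8, 12, 14} → MAX(hour)=14, COUNT(*)=4
  south: ids {1, 7, 10} → MAX(hour)=18, COUNT(*)=3

central | 23 | 7 ; north | 14 | 4 ; south | 18 | 3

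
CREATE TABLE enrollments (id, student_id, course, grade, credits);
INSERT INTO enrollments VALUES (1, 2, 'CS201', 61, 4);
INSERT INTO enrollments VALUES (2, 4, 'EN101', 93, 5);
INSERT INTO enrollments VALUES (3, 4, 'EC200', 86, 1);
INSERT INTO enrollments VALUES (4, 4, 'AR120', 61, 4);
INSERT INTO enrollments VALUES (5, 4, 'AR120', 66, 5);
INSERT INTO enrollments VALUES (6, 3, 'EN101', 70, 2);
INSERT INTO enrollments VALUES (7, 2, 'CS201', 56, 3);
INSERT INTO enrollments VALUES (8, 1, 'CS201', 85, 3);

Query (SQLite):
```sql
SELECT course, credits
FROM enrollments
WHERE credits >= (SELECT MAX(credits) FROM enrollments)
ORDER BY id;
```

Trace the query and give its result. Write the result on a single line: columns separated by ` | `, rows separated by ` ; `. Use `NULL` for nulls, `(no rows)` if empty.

EN101 | 5 ; AR120 | 5

Scalar subquery: MAX(credits) over all enrollments rows = 5.
Keep rows where credits >= that value.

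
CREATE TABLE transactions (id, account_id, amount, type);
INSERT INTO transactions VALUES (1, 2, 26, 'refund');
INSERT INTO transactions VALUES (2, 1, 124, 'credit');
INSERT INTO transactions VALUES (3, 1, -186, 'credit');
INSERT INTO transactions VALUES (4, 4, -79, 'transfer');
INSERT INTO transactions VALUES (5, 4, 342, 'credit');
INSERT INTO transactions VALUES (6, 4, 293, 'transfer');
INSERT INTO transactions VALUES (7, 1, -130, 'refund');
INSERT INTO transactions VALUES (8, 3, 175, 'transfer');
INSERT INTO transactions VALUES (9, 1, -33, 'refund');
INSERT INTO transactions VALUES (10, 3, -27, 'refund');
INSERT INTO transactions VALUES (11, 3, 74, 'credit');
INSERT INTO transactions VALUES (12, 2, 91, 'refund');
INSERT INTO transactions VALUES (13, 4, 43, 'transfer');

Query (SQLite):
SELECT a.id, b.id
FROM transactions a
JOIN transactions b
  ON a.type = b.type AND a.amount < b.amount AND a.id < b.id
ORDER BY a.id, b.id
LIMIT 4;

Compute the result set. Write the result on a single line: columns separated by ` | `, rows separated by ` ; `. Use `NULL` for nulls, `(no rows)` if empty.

1 | 12 ; 2 | 5 ; 3 | 5 ; 3 | 11

Pairs (a,b) with same type, a.amount < b.amount, a.id < b.id.
type groups: credit:{2,3,5,11} refund:{1,7,9,10,12} transfer:{4,6,8,13}
Ordered by (a.id, b.id); first 4.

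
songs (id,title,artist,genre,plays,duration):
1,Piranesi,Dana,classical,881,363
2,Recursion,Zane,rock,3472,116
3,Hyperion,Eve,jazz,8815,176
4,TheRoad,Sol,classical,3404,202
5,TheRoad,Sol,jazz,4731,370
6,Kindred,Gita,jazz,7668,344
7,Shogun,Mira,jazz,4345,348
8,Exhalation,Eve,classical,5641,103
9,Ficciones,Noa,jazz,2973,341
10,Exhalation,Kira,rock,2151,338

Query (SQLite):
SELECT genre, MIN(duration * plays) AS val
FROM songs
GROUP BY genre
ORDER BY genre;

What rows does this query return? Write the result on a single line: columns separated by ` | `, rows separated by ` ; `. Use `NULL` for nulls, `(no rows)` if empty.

classical | 319803 ; jazz | 1013793 ; rock | 402752

For each row compute duration * plays.
Group by genre; take MIN of the expression per group.
  classical: ids {1, 4, 8} → MIN(duration * plays)=319803
  jazz: ids {3, 5, 6, 7, 9} → MIN(duration * plays)=1013793
  rock: ids {2, 10} → MIN(duration * plays)=402752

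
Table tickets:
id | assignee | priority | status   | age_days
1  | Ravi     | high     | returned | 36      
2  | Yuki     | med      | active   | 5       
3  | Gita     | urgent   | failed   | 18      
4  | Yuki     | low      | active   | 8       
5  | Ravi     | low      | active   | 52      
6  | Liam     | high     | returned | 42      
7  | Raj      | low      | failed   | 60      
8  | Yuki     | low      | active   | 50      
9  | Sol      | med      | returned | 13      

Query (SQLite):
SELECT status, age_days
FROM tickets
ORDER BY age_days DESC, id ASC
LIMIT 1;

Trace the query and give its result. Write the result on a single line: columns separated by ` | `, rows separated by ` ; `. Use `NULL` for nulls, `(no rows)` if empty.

failed | 60

Sort by age_days desc, tiebreak id asc: (60, id=7), (52, id=5), (50, id=8), (42, id=6) …. Take first 1.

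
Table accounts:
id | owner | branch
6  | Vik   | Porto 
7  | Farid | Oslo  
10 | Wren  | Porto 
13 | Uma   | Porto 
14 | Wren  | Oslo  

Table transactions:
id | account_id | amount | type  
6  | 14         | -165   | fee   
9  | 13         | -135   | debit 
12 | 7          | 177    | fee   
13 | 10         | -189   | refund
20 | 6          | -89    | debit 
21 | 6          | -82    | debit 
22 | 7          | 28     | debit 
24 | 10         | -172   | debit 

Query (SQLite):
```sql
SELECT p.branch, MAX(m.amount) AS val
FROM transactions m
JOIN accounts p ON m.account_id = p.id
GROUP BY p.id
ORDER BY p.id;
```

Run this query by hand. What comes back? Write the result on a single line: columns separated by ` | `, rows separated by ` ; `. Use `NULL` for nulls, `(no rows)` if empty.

Porto | -82 ; Oslo | 177 ; Porto | -172 ; Porto | -135 ; Oslo | -165

Join each transactions row to its accounts via account_id.
Group joined rows by accounts.id; compute MAX(m.amount) per group.
  6: ids {20, 21} → MAX(m.amount)=-82
  7: ids {12, 22} → MAX(m.amount)=177
  10: ids {13, 24} → MAX(m.amount)=-172
  13: ids {9} → MAX(m.amount)=-135
  14: ids {6} → MAX(m.amount)=-165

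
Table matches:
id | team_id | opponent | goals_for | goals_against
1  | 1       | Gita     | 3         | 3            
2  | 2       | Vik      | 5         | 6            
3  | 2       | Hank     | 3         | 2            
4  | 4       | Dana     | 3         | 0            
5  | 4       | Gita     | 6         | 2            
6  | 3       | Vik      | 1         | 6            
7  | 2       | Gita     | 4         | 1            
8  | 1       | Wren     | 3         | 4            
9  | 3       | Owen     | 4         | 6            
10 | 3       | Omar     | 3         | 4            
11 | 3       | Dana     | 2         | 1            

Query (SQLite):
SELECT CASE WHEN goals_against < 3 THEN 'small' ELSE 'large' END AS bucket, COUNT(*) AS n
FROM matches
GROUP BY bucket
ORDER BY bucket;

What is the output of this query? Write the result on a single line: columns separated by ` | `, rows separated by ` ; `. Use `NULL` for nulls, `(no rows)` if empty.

large | 6 ; small | 5

Bucket rows by goals_against < 3 → 'small' else 'large'; count each bucket.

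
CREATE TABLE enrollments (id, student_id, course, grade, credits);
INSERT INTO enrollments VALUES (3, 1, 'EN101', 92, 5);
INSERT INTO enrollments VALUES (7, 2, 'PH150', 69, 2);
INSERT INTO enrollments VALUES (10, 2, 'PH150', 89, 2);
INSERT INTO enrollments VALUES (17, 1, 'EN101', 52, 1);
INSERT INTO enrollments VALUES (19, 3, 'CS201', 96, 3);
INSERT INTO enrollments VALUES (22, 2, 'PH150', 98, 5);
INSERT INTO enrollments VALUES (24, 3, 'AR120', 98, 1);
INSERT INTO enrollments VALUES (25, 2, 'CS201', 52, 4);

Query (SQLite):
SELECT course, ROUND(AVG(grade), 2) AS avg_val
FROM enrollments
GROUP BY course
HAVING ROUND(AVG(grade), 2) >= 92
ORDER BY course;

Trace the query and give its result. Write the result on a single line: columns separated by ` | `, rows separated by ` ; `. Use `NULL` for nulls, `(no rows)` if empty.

AR120 | 98

Partition enrollments by course; compute ROUND(AVG(grade), 2) within each group.
HAVING: keep groups where ROUND(AVG(grade), 2) >= 92.
  AR120: ids {24} → ROUND(AVG(grade), 2)=98
  CS201: ids {19, 25} → ROUND(AVG(grade), 2)=74
  EN101: ids {3, 17} → ROUND(AVG(grade), 2)=72
  PH150: ids {7, 10, 22} → ROUND(AVG(grade), 2)=85.33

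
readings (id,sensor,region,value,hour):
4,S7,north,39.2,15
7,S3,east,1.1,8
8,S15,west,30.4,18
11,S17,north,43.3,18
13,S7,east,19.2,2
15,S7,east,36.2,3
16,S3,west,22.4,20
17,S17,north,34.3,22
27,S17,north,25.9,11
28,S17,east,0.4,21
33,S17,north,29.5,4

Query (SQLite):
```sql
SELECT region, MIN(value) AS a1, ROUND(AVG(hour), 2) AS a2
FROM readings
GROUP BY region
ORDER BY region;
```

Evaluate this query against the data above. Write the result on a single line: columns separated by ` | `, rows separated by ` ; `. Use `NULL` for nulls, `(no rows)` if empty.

east | 0.4 | 8.5 ; north | 25.9 | 14 ; west | 22.4 | 19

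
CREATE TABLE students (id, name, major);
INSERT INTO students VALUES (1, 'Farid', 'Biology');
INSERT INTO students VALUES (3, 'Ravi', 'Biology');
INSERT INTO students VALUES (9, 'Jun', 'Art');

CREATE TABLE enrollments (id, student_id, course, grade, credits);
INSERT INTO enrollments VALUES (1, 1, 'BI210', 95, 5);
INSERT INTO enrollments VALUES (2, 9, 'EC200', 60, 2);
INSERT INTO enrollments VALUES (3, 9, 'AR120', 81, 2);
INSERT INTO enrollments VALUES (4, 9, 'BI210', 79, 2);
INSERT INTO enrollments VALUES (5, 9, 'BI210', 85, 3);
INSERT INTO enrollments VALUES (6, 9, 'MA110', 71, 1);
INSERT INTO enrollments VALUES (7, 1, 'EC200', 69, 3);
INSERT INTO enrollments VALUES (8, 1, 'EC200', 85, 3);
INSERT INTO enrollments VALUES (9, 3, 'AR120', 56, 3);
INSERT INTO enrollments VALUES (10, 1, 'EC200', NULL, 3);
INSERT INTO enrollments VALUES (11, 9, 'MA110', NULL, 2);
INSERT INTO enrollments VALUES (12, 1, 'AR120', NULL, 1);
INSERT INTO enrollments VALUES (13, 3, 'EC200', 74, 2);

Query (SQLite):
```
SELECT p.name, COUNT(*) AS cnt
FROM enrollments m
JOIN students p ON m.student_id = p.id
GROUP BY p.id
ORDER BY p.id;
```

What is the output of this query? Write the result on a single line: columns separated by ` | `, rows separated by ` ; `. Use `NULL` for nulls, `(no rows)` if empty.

Farid | 5 ; Ravi | 2 ; Jun | 6

Join each enrollments row to its students via student_id.
Group joined rows by students.id; compute COUNT(*) per group.
  1: ids {1, 7, 8, 10, 12} → COUNT(*)=5
  3: ids {9, 13} → COUNT(*)=2
  9: ids {2, 3, 4, 5, 6, 11} → COUNT(*)=6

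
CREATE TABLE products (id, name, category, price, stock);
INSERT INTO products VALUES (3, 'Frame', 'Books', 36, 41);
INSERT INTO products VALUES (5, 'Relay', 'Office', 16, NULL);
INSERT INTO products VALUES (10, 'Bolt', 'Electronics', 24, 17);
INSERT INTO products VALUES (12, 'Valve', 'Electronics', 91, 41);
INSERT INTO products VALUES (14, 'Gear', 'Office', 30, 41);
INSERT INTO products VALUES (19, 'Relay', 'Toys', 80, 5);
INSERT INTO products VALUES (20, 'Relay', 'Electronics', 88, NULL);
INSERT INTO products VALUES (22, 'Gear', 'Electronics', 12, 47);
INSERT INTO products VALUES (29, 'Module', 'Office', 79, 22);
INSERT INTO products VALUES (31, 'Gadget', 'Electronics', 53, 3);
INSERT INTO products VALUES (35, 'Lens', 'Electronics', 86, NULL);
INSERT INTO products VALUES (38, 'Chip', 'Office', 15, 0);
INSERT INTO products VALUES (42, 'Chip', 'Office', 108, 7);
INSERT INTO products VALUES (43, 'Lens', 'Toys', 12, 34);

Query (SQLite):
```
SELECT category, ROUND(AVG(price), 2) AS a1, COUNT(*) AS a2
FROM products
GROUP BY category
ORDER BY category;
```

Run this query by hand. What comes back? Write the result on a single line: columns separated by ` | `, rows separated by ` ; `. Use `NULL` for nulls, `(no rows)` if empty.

Group products by category.
Per group compute: ROUND(AVG(price), 2), COUNT(*).
  Books: ids {3} → ROUND(AVG(price), 2)=36, COUNT(*)=1
  Electronics: ids {10, 12, 20, 22, 31, 35} → ROUND(AVG(price), 2)=59, COUNT(*)=6
  Office: ids {5, 14, 29, 38, 42} → ROUND(AVG(price), 2)=49.6, COUNT(*)=5
  Toys: ids {19, 43} → ROUND(AVG(price), 2)=46, COUNT(*)=2

Books | 36 | 1 ; Electronics | 59 | 6 ; Office | 49.6 | 5 ; Toys | 46 | 2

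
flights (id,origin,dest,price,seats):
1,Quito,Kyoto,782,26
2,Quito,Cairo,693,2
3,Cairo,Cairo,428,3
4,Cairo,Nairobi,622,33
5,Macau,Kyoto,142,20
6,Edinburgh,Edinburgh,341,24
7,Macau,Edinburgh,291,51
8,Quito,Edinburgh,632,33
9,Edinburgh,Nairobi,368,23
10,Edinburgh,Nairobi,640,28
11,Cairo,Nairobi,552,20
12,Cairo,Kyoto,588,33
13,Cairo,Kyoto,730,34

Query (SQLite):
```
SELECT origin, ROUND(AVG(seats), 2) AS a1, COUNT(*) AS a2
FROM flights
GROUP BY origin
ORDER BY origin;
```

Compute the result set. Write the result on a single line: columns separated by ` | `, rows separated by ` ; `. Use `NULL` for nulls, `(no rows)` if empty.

Cairo | 24.6 | 5 ; Edinburgh | 25 | 3 ; Macau | 35.5 | 2 ; Quito | 20.33 | 3

Group flights by origin.
Per group compute: ROUND(AVG(seats), 2), COUNT(*).
  Cairo: ids {3, 4, 11, 12, 13} → ROUND(AVG(seats), 2)=24.6, COUNT(*)=5
  Edinburgh: ids {6, 9, 10} → ROUND(AVG(seats), 2)=25, COUNT(*)=3
  Macau: ids {5, 7} → ROUND(AVG(seats), 2)=35.5, COUNT(*)=2
  Quito: ids {1, 2, 8} → ROUND(AVG(seats), 2)=20.33, COUNT(*)=3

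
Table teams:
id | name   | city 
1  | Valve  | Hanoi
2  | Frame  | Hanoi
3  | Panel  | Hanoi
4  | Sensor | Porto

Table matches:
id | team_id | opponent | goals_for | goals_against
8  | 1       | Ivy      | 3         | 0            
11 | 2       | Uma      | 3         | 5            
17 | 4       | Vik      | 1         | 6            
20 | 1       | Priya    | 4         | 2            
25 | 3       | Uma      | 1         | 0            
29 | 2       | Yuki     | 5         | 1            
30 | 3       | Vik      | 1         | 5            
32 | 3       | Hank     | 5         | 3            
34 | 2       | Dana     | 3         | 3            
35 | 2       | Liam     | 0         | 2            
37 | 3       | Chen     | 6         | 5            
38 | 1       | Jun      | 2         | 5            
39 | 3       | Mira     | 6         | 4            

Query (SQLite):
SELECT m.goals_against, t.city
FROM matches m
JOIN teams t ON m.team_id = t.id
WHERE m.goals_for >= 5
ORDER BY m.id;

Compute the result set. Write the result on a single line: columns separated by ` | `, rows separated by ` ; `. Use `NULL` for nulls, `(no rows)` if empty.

1 | Hanoi ; 3 | Hanoi ; 5 | Hanoi ; 4 | Hanoi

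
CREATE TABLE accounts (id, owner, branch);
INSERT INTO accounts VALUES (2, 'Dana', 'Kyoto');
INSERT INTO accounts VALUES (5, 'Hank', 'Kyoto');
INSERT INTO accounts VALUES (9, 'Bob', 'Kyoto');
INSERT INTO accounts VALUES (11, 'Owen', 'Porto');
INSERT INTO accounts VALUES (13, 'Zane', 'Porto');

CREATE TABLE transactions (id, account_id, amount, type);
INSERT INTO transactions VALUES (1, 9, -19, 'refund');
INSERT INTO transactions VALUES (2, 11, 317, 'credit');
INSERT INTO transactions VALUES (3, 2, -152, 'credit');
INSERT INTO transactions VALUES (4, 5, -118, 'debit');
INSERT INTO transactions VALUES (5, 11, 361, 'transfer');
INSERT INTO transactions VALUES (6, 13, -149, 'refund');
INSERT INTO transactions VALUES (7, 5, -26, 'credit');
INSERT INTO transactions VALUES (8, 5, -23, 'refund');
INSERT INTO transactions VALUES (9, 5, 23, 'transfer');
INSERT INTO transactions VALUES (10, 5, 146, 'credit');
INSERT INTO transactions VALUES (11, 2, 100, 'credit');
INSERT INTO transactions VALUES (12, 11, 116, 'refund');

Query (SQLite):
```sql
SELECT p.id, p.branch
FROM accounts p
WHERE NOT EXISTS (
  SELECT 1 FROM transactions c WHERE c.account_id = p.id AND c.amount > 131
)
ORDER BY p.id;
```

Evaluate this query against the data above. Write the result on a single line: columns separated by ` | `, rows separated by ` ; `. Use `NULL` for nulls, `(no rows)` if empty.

2 | Kyoto ; 9 | Kyoto ; 13 | Porto

For each accounts row, check whether any transactions with matching account_id has amount > 131.
Keep rows where that is false.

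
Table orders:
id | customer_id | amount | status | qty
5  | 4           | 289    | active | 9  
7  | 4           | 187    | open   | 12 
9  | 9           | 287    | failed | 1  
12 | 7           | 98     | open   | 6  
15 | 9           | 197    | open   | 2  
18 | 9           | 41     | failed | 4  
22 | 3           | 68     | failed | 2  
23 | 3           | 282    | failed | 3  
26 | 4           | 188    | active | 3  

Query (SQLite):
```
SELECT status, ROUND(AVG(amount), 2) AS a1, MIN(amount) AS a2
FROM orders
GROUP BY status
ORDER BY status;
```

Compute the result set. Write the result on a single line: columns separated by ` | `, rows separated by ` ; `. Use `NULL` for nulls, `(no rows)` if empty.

active | 238.5 | 188 ; failed | 169.5 | 41 ; open | 160.67 | 98

Group orders by status.
Per group compute: ROUND(AVG(amount), 2), MIN(amount).
  active: ids {5, 26} → ROUND(AVG(amount), 2)=238.5, MIN(amount)=188
  failed: ids {9, 18, 22, 23} → ROUND(AVG(amount), 2)=169.5, MIN(amount)=41
  open: ids {7, 12, 15} → ROUND(AVG(amount), 2)=160.67, MIN(amount)=98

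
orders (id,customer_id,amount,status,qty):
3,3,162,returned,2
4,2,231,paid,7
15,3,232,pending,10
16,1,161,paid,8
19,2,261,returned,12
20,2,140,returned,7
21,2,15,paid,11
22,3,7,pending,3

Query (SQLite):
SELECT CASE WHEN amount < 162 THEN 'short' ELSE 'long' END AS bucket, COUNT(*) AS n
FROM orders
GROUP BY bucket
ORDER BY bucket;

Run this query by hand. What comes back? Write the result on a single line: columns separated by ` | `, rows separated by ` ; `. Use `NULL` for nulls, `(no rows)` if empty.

long | 4 ; short | 4

Bucket rows by amount < 162 → 'short' else 'long'; count each bucket.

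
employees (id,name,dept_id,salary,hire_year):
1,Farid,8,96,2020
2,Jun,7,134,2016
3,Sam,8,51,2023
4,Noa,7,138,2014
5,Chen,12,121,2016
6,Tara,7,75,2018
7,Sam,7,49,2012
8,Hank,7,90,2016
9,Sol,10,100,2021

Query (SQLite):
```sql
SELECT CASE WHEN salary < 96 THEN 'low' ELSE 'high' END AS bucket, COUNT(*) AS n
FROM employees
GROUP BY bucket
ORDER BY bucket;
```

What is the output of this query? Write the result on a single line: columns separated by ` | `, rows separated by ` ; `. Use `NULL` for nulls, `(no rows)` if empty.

high | 5 ; low | 4

Bucket rows by salary < 96 → 'low' else 'high'; count each bucket.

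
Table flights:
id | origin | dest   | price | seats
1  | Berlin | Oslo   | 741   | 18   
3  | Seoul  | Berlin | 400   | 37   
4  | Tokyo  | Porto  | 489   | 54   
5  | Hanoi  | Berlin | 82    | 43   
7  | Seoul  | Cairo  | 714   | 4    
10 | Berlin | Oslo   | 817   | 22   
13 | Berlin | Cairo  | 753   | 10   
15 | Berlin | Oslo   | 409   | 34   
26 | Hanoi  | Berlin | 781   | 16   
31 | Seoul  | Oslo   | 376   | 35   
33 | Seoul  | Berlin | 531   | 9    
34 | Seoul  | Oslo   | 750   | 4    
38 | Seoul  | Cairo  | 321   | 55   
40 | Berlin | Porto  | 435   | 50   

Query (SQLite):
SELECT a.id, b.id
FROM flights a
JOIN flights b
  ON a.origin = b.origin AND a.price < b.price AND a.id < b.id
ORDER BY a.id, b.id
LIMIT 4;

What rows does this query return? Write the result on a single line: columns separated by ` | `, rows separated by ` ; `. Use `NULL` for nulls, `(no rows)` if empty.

1 | 10 ; 1 | 13 ; 3 | 7 ; 3 | 33

Pairs (a,b) with same origin, a.price < b.price, a.id < b.id.
origin groups: Berlin:{1,10,13,15,40} Hanoi:{5,26} Seoul:{3,7,31,33,34,38} Tokyo:{4}
Ordered by (a.id, b.id); first 4.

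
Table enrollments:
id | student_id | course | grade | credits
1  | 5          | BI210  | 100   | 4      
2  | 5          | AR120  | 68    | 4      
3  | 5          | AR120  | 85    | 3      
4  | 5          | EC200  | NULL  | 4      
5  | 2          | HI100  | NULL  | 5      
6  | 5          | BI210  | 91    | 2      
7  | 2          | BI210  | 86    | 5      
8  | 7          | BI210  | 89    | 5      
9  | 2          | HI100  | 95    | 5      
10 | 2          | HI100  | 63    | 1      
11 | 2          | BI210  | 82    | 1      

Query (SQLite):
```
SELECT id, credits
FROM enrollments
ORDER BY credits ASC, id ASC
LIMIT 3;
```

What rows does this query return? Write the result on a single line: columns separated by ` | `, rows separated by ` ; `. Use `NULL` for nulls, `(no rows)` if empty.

Sort by credits asc, tiebreak id asc: (1, id=10), (1, id=11), (2, id=6), (3, id=3), (4, id=1), (4, id=2) …. Take first 3.

10 | 1 ; 11 | 1 ; 6 | 2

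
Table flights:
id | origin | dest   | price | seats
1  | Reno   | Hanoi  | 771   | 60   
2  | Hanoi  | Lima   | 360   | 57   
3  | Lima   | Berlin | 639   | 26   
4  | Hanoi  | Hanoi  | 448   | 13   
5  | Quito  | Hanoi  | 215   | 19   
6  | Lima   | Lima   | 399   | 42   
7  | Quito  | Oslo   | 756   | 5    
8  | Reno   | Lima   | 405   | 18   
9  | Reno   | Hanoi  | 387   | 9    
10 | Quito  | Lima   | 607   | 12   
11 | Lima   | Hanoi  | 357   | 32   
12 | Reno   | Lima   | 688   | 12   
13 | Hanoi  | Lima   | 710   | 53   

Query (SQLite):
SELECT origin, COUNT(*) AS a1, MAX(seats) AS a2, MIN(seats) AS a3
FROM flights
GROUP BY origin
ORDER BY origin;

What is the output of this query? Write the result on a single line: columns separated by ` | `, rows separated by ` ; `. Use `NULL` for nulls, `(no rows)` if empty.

Hanoi | 3 | 57 | 13 ; Lima | 3 | 42 | 26 ; Quito | 3 | 19 | 5 ; Reno | 4 | 60 | 9

Group flights by origin.
Per group compute: COUNT(*), MAX(seats), MIN(seats).
  Hanoi: ids {2, 4, 13} → COUNT(*)=3, MAX(seats)=57, MIN(seats)=13
  Lima: ids {3, 6, 11} → COUNT(*)=3, MAX(seats)=42, MIN(seats)=26
  Quito: ids {5, 7, 10} → COUNT(*)=3, MAX(seats)=19, MIN(seats)=5
  Reno: ids {1, 8, 9, 12} → COUNT(*)=4, MAX(seats)=60, MIN(seats)=9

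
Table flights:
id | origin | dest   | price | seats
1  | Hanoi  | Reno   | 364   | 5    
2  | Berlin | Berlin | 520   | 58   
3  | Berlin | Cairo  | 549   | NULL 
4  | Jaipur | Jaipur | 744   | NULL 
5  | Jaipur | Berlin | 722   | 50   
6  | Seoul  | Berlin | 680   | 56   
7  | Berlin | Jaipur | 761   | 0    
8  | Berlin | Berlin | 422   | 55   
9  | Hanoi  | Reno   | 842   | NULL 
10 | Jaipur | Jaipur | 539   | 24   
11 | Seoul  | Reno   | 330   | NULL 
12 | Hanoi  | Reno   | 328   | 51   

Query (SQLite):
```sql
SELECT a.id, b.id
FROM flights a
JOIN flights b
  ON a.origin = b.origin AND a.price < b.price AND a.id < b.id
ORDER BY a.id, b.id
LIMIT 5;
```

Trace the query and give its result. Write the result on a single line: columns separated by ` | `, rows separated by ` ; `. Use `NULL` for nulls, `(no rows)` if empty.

1 | 9 ; 2 | 3 ; 2 | 7 ; 3 | 7

Pairs (a,b) with same origin, a.price < b.price, a.id < b.id.
origin groups: Berlin:{2,3,7,8} Hanoi:{1,9,12} Jaipur:{4,5,10} Seoul:{6,11}
Ordered by (a.id, b.id); first 5.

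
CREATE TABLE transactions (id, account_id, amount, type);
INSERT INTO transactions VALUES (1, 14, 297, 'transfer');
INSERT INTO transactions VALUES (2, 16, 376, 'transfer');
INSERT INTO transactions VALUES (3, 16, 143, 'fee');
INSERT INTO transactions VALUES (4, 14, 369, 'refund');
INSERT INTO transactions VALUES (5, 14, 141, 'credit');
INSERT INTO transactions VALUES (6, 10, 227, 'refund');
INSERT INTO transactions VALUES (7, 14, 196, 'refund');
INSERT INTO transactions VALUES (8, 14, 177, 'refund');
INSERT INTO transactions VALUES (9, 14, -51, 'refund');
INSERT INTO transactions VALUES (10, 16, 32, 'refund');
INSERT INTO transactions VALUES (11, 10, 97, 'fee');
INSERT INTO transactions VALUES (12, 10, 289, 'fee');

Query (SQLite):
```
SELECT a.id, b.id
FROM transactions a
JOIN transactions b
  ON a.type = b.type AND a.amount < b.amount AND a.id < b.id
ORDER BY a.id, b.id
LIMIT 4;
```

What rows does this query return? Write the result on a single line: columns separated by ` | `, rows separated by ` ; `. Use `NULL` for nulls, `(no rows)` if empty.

Pairs (a,b) with same type, a.amount < b.amount, a.id < b.id.
type groups: credit:{5} fee:{3,11,12} refund:{4,6,7,8,9,10} transfer:{1,2}
Ordered by (a.id, b.id); first 4.

1 | 2 ; 3 | 12 ; 9 | 10 ; 11 | 12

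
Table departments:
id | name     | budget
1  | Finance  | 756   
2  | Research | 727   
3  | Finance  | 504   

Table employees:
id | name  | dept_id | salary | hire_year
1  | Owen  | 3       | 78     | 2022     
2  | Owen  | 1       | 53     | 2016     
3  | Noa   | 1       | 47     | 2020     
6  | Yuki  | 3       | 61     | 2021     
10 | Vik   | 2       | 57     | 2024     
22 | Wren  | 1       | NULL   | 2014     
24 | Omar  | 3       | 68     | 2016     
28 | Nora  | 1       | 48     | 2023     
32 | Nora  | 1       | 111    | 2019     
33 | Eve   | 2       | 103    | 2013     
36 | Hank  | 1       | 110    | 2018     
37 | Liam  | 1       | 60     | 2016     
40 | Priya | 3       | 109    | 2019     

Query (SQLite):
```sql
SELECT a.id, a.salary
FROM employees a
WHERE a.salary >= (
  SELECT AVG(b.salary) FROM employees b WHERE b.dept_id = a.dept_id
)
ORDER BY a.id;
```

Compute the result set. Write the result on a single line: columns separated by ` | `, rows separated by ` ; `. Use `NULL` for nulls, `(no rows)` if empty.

For each employees row a, compute AVG(salary) over rows sharing a.dept_id.
Keep row a if a.salary >= that per-group AVG.
  dept_id=1: AVG(salary) = 71.5
  dept_id=2: AVG(salary) = 80.0
  dept_id=3: AVG(salary) = 79.0

32 | 111 ; 33 | 103 ; 36 | 110 ; 40 | 109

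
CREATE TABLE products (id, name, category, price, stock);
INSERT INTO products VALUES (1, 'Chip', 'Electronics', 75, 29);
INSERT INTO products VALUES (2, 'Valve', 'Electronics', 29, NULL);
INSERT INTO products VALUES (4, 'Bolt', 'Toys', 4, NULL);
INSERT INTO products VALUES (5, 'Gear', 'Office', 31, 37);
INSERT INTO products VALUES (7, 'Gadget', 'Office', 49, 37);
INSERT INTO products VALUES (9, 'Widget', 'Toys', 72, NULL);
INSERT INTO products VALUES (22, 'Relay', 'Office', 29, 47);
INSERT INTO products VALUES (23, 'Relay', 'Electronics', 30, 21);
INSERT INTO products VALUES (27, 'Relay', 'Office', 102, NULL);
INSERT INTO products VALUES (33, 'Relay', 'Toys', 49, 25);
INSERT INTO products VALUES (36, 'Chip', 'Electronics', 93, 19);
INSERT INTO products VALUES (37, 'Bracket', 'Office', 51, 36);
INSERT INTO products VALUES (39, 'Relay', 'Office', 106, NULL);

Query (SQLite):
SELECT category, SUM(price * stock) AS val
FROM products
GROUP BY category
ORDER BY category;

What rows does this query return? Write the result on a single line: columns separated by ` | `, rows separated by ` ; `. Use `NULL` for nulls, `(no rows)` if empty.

For each row compute price * stock.
Group by category; take SUM of the expression per group.
  Electronics: ids {1, 2, 23, 36} → SUM(price * stock)=4572
  Office: ids {5, 7, 22, 27, 37, 39} → SUM(price * stock)=6159
  Toys: ids {4, 9, 33} → SUM(price * stock)=1225

Electronics | 4572 ; Office | 6159 ; Toys | 1225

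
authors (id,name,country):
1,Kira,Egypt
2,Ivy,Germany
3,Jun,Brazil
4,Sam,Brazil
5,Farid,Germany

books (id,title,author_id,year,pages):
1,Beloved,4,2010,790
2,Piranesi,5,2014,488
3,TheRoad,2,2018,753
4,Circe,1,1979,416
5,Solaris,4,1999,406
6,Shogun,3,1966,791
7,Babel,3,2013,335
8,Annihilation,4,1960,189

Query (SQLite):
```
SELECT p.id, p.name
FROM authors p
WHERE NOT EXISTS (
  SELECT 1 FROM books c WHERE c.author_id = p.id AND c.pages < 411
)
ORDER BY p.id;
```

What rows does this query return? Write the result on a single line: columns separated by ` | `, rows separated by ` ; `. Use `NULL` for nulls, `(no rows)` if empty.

1 | Kira ; 2 | Ivy ; 5 | Farid

For each authors row, check whether any books with matching author_id has pages < 411.
Keep rows where that is false.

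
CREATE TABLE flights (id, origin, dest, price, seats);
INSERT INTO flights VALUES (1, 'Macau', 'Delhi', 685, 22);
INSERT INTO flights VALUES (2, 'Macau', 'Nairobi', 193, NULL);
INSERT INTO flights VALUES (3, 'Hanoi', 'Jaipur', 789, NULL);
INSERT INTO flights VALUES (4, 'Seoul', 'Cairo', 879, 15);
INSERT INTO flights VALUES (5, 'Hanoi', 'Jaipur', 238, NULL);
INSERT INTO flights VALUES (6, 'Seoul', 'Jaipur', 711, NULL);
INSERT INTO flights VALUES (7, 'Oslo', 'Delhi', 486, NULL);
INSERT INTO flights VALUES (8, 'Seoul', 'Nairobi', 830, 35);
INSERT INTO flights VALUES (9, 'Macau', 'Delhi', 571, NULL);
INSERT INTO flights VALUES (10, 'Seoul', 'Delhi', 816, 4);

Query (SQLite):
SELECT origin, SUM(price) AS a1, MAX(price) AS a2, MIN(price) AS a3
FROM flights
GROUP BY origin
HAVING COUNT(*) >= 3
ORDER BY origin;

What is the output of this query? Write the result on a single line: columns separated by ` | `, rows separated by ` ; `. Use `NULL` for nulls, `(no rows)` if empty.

Group flights by origin.
Per group compute: SUM(price), MAX(price), MIN(price).
HAVING: drop groups with fewer than 3 rows.
  Hanoi: ids {3, 5} → SUM(price)=1027, MAX(price)=789, MIN(price)=238
  Macau: ids {1, 2, 9} → SUM(price)=1449, MAX(price)=685, MIN(price)=193
  Oslo: ids {7} → SUM(price)=486, MAX(price)=486, MIN(price)=486
  Seoul: ids {4, 6, 8, 10} → SUM(price)=3236, MAX(price)=879, MIN(price)=711

Macau | 1449 | 685 | 193 ; Seoul | 3236 | 879 | 711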